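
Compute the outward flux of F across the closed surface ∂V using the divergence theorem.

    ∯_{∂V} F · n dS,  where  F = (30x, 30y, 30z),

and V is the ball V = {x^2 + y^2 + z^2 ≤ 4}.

By the divergence theorem,

    ∯_{∂V} F · n dS = ∭_V (∇ · F) dV.

Compute the divergence:
    ∇ · F = ∂F_x/∂x + ∂F_y/∂y + ∂F_z/∂z = 30 + 30 + 30 = 90.

In spherical coordinates, x = ρ sin(φ) cos(θ), y = ρ sin(φ) sin(θ), z = ρ cos(φ), dV = ρ^2 sin(φ) dρ dφ dθ, with 0 ≤ ρ ≤ 2, 0 ≤ φ ≤ π, 0 ≤ θ ≤ 2π.

The integrand, after substitution and multiplying by the volume element, becomes (90) · ρ^2 sin(φ), so

    ∭_V (∇·F) dV = ∫_0^{2π} ∫_0^{π} ∫_0^{2} (90) · ρ^2 sin(φ) dρ dφ dθ.

Inner (ρ from 0 to 2): 240sin(φ).
Middle (φ from 0 to π): 480.
Outer (θ from 0 to 2π): 960π.

Therefore ∯_{∂V} F · n dS = 960π.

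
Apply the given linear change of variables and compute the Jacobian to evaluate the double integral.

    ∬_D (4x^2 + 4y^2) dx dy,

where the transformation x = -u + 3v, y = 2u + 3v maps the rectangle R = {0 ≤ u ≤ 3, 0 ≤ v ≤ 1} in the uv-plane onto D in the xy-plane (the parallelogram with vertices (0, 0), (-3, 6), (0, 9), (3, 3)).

Compute the Jacobian determinant of (x, y) with respect to (u, v):

    ∂(x,y)/∂(u,v) = | -1  3 | = (-1)(3) - (3)(2) = -9.
                   | 2  3 |

Its absolute value is |J| = 9 (the area scaling factor).

Substituting x = -u + 3v, y = 2u + 3v into the integrand,

    4x^2 + 4y^2 → 20u^2 + 24u v + 72v^2,

so the integral becomes

    ∬_R (20u^2 + 24u v + 72v^2) · |J| du dv = ∫_0^3 ∫_0^1 (180u^2 + 216u v + 648v^2) dv du.

Inner (v): 180u^2 + 108u + 216.
Outer (u): 2754.

Therefore ∬_D (4x^2 + 4y^2) dx dy = 2754.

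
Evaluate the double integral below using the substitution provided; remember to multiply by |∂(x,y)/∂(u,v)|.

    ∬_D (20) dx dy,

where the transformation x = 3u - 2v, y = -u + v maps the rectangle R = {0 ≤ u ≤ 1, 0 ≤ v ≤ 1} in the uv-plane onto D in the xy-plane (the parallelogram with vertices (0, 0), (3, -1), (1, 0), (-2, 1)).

Compute the Jacobian determinant of (x, y) with respect to (u, v):

    ∂(x,y)/∂(u,v) = | 3  -2 | = (3)(1) - (-2)(-1) = 1.
                   | -1  1 |

Its absolute value is |J| = 1 (the area scaling factor).

Substituting x = 3u - 2v, y = -u + v into the integrand,

    20 → 20,

so the integral becomes

    ∬_R (20) · |J| du dv = ∫_0^1 ∫_0^1 (20) dv du.

Inner (v): 20.
Outer (u): 20.

Therefore ∬_D (20) dx dy = 20.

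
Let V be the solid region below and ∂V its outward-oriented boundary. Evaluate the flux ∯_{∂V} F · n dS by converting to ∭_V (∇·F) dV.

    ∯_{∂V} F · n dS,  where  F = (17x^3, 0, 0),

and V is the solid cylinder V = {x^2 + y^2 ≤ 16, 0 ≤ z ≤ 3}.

By the divergence theorem,

    ∯_{∂V} F · n dS = ∭_V (∇ · F) dV.

Compute the divergence:
    ∇ · F = ∂F_x/∂x + ∂F_y/∂y + ∂F_z/∂z = 51x^2 + 0 + 0 = 51x^2.

In cylindrical coordinates, x = r cos(θ), y = r sin(θ), z = z, dV = r dr dθ dz, with 0 ≤ r ≤ 4, 0 ≤ θ ≤ 2π, 0 ≤ z ≤ 3.

The integrand, after substitution and multiplying by the volume element, becomes (51r^2cos(θ)^2) · r, so

    ∭_V (∇·F) dV = ∫_0^{2π} ∫_0^{4} ∫_0^{3} (51r^2cos(θ)^2) · r dz dr dθ.

Inner (z from 0 to 3): 153r^3cos(θ)^2.
Middle (r from 0 to 4): 9792cos(θ)^2.
Outer (θ from 0 to 2π): 9792π.

Therefore ∯_{∂V} F · n dS = 9792π.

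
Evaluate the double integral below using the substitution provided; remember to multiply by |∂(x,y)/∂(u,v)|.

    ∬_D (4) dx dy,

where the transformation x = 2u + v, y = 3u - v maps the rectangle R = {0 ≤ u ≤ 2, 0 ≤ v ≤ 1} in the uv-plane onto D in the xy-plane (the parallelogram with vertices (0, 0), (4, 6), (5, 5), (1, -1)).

Compute the Jacobian determinant of (x, y) with respect to (u, v):

    ∂(x,y)/∂(u,v) = | 2  1 | = (2)(-1) - (1)(3) = -5.
                   | 3  -1 |

Its absolute value is |J| = 5 (the area scaling factor).

Substituting x = 2u + v, y = 3u - v into the integrand,

    4 → 4,

so the integral becomes

    ∬_R (4) · |J| du dv = ∫_0^2 ∫_0^1 (20) dv du.

Inner (v): 20.
Outer (u): 40.

Therefore ∬_D (4) dx dy = 40.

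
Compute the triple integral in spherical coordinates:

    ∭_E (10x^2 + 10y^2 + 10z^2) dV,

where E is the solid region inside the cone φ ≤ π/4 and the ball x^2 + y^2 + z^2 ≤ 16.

In spherical coordinates, x = ρ sin(φ) cos(θ), y = ρ sin(φ) sin(θ), z = ρ cos(φ), and dV = ρ^2 sin(φ) dρ dφ dθ.

The integrand becomes 10ρ^2, so

    ∭_E (10x^2 + 10y^2 + 10z^2) dV = ∫_{0}^{2π} ∫_{0}^{π/4} ∫_{0}^{4} (10ρ^2) · ρ^2 sin(φ) dρ dφ dθ.

Inner (ρ): 2048sin(φ).
Middle (φ): 2048 - 1024sqrt(2).
Outer (θ): 2048π (2 - sqrt(2)).

Therefore the triple integral equals 2048π (2 - sqrt(2)).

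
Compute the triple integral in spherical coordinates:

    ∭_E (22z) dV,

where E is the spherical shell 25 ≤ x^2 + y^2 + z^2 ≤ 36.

In spherical coordinates, x = ρ sin(φ) cos(θ), y = ρ sin(φ) sin(θ), z = ρ cos(φ), and dV = ρ^2 sin(φ) dρ dφ dθ.

The integrand becomes 22ρ cos(φ), so

    ∭_E (22z) dV = ∫_{0}^{2π} ∫_{0}^{π} ∫_{5}^{6} (22ρ cos(φ)) · ρ^2 sin(φ) dρ dφ dθ.

Inner (ρ): 7381sin(2φ)/4.
Middle (φ): 0.
Outer (θ): 0.

Therefore the triple integral equals 0.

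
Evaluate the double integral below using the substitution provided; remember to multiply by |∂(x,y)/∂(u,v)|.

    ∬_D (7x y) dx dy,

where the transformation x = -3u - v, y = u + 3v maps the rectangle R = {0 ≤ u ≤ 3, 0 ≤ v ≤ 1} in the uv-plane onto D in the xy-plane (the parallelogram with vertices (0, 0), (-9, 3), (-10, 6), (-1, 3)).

Compute the Jacobian determinant of (x, y) with respect to (u, v):

    ∂(x,y)/∂(u,v) = | -3  -1 | = (-3)(3) - (-1)(1) = -8.
                   | 1  3 |

Its absolute value is |J| = 8 (the area scaling factor).

Substituting x = -3u - v, y = u + 3v into the integrand,

    7x y → -21u^2 - 70u v - 21v^2,

so the integral becomes

    ∬_R (-21u^2 - 70u v - 21v^2) · |J| du dv = ∫_0^3 ∫_0^1 (-168u^2 - 560u v - 168v^2) dv du.

Inner (v): -168u^2 - 280u - 56.
Outer (u): -2940.

Therefore ∬_D (7x y) dx dy = -2940.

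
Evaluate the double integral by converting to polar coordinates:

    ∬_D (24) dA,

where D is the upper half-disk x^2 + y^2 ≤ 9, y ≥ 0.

The region D is 0 ≤ r ≤ 3, 0 ≤ θ ≤ π in polar coordinates, where x = r cos(θ), y = r sin(θ), and dA = r dr dθ.

Under the substitution, the integrand becomes 24, so

    ∬_D (24) dA = ∫_{0}^{π} ∫_{0}^{3} (24) · r dr dθ.

Inner integral (in r): ∫_{0}^{3} (24) · r dr = 108.

Outer integral (in θ): ∫_{0}^{π} (108) dθ = 108π.

Therefore ∬_D (24) dA = 108π.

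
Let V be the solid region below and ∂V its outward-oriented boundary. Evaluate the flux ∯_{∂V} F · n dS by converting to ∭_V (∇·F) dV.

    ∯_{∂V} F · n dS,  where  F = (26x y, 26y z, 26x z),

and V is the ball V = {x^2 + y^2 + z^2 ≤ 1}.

By the divergence theorem,

    ∯_{∂V} F · n dS = ∭_V (∇ · F) dV.

Compute the divergence:
    ∇ · F = ∂F_x/∂x + ∂F_y/∂y + ∂F_z/∂z = 26y + 26z + 26x = 26x + 26y + 26z.

In spherical coordinates, x = ρ sin(φ) cos(θ), y = ρ sin(φ) sin(θ), z = ρ cos(φ), dV = ρ^2 sin(φ) dρ dφ dθ, with 0 ≤ ρ ≤ 1, 0 ≤ φ ≤ π, 0 ≤ θ ≤ 2π.

The integrand, after substitution and multiplying by the volume element, becomes (26ρ (sqrt(2)sin(φ)sin(θ + π/4) + cos(φ))) · ρ^2 sin(φ), so

    ∭_V (∇·F) dV = ∫_0^{2π} ∫_0^{π} ∫_0^{1} (26ρ (sqrt(2)sin(φ)sin(θ + π/4) + cos(φ))) · ρ^2 sin(φ) dρ dφ dθ.

Inner (ρ from 0 to 1): 13(sqrt(2)sin(φ)sin(θ + π/4) + cos(φ))sin(φ)/2.
Middle (φ from 0 to π): 13sqrt(2)π sin(θ + π/4)/4.
Outer (θ from 0 to 2π): 0.

Therefore ∯_{∂V} F · n dS = 0.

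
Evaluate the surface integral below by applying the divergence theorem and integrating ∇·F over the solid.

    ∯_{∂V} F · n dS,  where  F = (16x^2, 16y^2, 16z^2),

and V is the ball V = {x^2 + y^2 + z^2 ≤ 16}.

By the divergence theorem,

    ∯_{∂V} F · n dS = ∭_V (∇ · F) dV.

Compute the divergence:
    ∇ · F = ∂F_x/∂x + ∂F_y/∂y + ∂F_z/∂z = 32x + 32y + 32z.

In spherical coordinates, x = ρ sin(φ) cos(θ), y = ρ sin(φ) sin(θ), z = ρ cos(φ), dV = ρ^2 sin(φ) dρ dφ dθ, with 0 ≤ ρ ≤ 4, 0 ≤ φ ≤ π, 0 ≤ θ ≤ 2π.

The integrand, after substitution and multiplying by the volume element, becomes (32ρ (sqrt(2)sin(φ)sin(θ + π/4) + cos(φ))) · ρ^2 sin(φ), so

    ∭_V (∇·F) dV = ∫_0^{2π} ∫_0^{π} ∫_0^{4} (32ρ (sqrt(2)sin(φ)sin(θ + π/4) + cos(φ))) · ρ^2 sin(φ) dρ dφ dθ.

Inner (ρ from 0 to 4): 2048(sqrt(2)sin(φ)sin(θ + π/4) + cos(φ))sin(φ).
Middle (φ from 0 to π): 1024sqrt(2)π sin(θ + π/4).
Outer (θ from 0 to 2π): 0.

Therefore ∯_{∂V} F · n dS = 0.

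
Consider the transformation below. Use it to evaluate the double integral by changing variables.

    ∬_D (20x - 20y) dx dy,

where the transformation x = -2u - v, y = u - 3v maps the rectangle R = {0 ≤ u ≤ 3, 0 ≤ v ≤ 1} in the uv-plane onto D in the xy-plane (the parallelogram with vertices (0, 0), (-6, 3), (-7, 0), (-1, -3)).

Compute the Jacobian determinant of (x, y) with respect to (u, v):

    ∂(x,y)/∂(u,v) = | -2  -1 | = (-2)(-3) - (-1)(1) = 7.
                   | 1  -3 |

Its absolute value is |J| = 7 (the area scaling factor).

Substituting x = -2u - v, y = u - 3v into the integrand,

    20x - 20y → -60u + 40v,

so the integral becomes

    ∬_R (-60u + 40v) · |J| du dv = ∫_0^3 ∫_0^1 (-420u + 280v) dv du.

Inner (v): 140 - 420u.
Outer (u): -1470.

Therefore ∬_D (20x - 20y) dx dy = -1470.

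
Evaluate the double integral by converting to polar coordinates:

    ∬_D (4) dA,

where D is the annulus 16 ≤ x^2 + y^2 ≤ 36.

The region D is 4 ≤ r ≤ 6, 0 ≤ θ ≤ 2π in polar coordinates, where x = r cos(θ), y = r sin(θ), and dA = r dr dθ.

Under the substitution, the integrand becomes 4, so

    ∬_D (4) dA = ∫_{0}^{2π} ∫_{4}^{6} (4) · r dr dθ.

Inner integral (in r): ∫_{4}^{6} (4) · r dr = 40.

Outer integral (in θ): ∫_{0}^{2π} (40) dθ = 80π.

Therefore ∬_D (4) dA = 80π.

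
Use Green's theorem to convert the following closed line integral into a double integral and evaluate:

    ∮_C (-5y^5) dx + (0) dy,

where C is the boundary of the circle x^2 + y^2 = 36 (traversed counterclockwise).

Green's theorem converts the closed line integral into a double integral over the enclosed region D:

    ∮_C P dx + Q dy = ∬_D (∂Q/∂x - ∂P/∂y) dA.

Here P = -5y^5, Q = 0, so

    ∂Q/∂x = 0,    ∂P/∂y = -25y^4,
    ∂Q/∂x - ∂P/∂y = 25y^4.

D is the region x^2 + y^2 ≤ 36. Evaluating the double integral:

In polar coordinates (x = r cos θ, y = r sin θ, dA = r dr dθ) the integrand becomes 25r^4sin(θ)^4, so

    ∬_D (25y^4) dA = ∫_0^{2π} ∫_0^{6} (25r^4sin(θ)^4) · r dr dθ.

Inner (r from 0 to 6): 194400sin(θ)^4.
Outer (θ from 0 to 2π): 145800π.

Therefore ∮_C P dx + Q dy = 145800π.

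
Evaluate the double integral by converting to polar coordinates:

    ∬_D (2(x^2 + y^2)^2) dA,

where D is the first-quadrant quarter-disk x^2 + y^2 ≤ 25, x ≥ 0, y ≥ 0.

The region D is 0 ≤ r ≤ 5, 0 ≤ θ ≤ π/2 in polar coordinates, where x = r cos(θ), y = r sin(θ), and dA = r dr dθ.

Under the substitution, the integrand becomes 2r^4, so

    ∬_D (2(x^2 + y^2)^2) dA = ∫_{0}^{π/2} ∫_{0}^{5} (2r^4) · r dr dθ.

Inner integral (in r): ∫_{0}^{5} (2r^4) · r dr = 15625/3.

Outer integral (in θ): ∫_{0}^{π/2} (15625/3) dθ = 15625π/6.

Therefore ∬_D (2(x^2 + y^2)^2) dA = 15625π/6.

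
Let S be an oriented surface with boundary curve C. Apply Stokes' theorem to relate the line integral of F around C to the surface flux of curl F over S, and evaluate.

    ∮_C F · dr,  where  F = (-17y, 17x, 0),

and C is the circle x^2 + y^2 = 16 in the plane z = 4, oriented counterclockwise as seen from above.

Let S be the flat disk x^2 + y^2 ≤ 16 in the plane z = 4, with upward unit normal n̂ = ẑ. By Stokes' theorem,

    ∮_C F · dr = ∬_S (∇ × F) · n̂ dS = ∬_D (curl F)_z dA,

where D is the disk x^2 + y^2 ≤ 16.

Compute the curl of F = (-17y, 17x, 0):
    (∇ × F)_x = ∂F_z/∂y - ∂F_y/∂z = 0,
    (∇ × F)_y = ∂F_x/∂z - ∂F_z/∂x = 0,
    (∇ × F)_z = ∂F_y/∂x - ∂F_x/∂y = 34.

On z = 4, (curl F)_z = 34.

Convert to polar (x = r cos θ, y = r sin θ, dA = r dr dθ); the integrand becomes 34, so

    ∬_D (curl F)_z dA = ∫_0^{2π} ∫_0^{4} (34) · r dr dθ.

Inner (r from 0 to 4): 272.
Outer (θ from 0 to 2π): 544π.

Therefore ∮_C F · dr = 544π.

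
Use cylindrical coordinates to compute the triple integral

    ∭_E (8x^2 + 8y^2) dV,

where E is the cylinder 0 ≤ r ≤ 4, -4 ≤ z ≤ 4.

In cylindrical coordinates, x = r cos(θ), y = r sin(θ), z = z, and dV = r dr dθ dz.

The integrand becomes 8r^2, so

    ∭_E (8x^2 + 8y^2) dV = ∫_{0}^{2π} ∫_{0}^{4} ∫_{-4}^{4} (8r^2) · r dz dr dθ.

Inner (z): 64r^3.
Middle (r from 0 to 4): 4096.
Outer (θ): 8192π.

Therefore the triple integral equals 8192π.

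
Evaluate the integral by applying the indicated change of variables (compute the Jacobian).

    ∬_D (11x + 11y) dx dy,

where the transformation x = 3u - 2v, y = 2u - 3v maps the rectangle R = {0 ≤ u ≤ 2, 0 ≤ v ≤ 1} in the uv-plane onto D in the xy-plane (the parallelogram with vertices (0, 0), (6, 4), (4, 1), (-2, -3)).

Compute the Jacobian determinant of (x, y) with respect to (u, v):

    ∂(x,y)/∂(u,v) = | 3  -2 | = (3)(-3) - (-2)(2) = -5.
                   | 2  -3 |

Its absolute value is |J| = 5 (the area scaling factor).

Substituting x = 3u - 2v, y = 2u - 3v into the integrand,

    11x + 11y → 55u - 55v,

so the integral becomes

    ∬_R (55u - 55v) · |J| du dv = ∫_0^2 ∫_0^1 (275u - 275v) dv du.

Inner (v): 275u - 275/2.
Outer (u): 275.

Therefore ∬_D (11x + 11y) dx dy = 275.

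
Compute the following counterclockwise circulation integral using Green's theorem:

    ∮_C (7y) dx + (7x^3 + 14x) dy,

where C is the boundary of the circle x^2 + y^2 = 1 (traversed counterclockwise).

Green's theorem converts the closed line integral into a double integral over the enclosed region D:

    ∮_C P dx + Q dy = ∬_D (∂Q/∂x - ∂P/∂y) dA.

Here P = 7y, Q = 7x^3 + 14x, so

    ∂Q/∂x = 21x^2 + 14,    ∂P/∂y = 7,
    ∂Q/∂x - ∂P/∂y = 21x^2 + 7.

D is the region x^2 + y^2 ≤ 1. Evaluating the double integral:

In polar coordinates (x = r cos θ, y = r sin θ, dA = r dr dθ) the integrand becomes 21r^2cos(θ)^2 + 7, so

    ∬_D (21x^2 + 7) dA = ∫_0^{2π} ∫_0^{1} (21r^2cos(θ)^2 + 7) · r dr dθ.

Inner (r from 0 to 1): 21cos(θ)^2/4 + 7/2.
Outer (θ from 0 to 2π): 49π/4.

Therefore ∮_C P dx + Q dy = 49π/4.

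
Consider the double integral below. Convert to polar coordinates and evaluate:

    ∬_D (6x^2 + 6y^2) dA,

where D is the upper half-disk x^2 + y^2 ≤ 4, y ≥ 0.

The region D is 0 ≤ r ≤ 2, 0 ≤ θ ≤ π in polar coordinates, where x = r cos(θ), y = r sin(θ), and dA = r dr dθ.

Under the substitution, the integrand becomes 6r^2, so

    ∬_D (6x^2 + 6y^2) dA = ∫_{0}^{π} ∫_{0}^{2} (6r^2) · r dr dθ.

Inner integral (in r): ∫_{0}^{2} (6r^2) · r dr = 24.

Outer integral (in θ): ∫_{0}^{π} (24) dθ = 24π.

Therefore ∬_D (6x^2 + 6y^2) dA = 24π.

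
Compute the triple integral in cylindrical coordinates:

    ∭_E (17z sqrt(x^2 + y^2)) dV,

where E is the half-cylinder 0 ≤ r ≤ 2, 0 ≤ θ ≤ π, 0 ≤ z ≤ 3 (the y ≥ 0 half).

In cylindrical coordinates, x = r cos(θ), y = r sin(θ), z = z, and dV = r dr dθ dz.

The integrand becomes 17r z, so

    ∭_E (17z sqrt(x^2 + y^2)) dV = ∫_{0}^{π} ∫_{0}^{2} ∫_{0}^{3} (17r z) · r dz dr dθ.

Inner (z): 153r^2/2.
Middle (r from 0 to 2): 204.
Outer (θ): 204π.

Therefore the triple integral equals 204π.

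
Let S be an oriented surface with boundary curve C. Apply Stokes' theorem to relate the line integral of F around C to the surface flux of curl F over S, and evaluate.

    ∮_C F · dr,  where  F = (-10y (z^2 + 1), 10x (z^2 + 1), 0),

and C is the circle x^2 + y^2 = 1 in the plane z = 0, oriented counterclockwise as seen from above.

Let S be the flat disk x^2 + y^2 ≤ 1 in the plane z = 0, with upward unit normal n̂ = ẑ. By Stokes' theorem,

    ∮_C F · dr = ∬_S (∇ × F) · n̂ dS = ∬_D (curl F)_z dA,

where D is the disk x^2 + y^2 ≤ 1.

Compute the curl of F = (-10y (z^2 + 1), 10x (z^2 + 1), 0):
    (∇ × F)_x = ∂F_z/∂y - ∂F_y/∂z = -20x z,
    (∇ × F)_y = ∂F_x/∂z - ∂F_z/∂x = -20y z,
    (∇ × F)_z = ∂F_y/∂x - ∂F_x/∂y = 20z^2 + 20.

On z = 0, (curl F)_z = 20.

Convert to polar (x = r cos θ, y = r sin θ, dA = r dr dθ); the integrand becomes 20, so

    ∬_D (curl F)_z dA = ∫_0^{2π} ∫_0^{1} (20) · r dr dθ.

Inner (r from 0 to 1): 10.
Outer (θ from 0 to 2π): 20π.

Therefore ∮_C F · dr = 20π.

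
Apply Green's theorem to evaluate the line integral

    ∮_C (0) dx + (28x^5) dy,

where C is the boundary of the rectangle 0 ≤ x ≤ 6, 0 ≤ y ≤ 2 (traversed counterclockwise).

Green's theorem converts the closed line integral into a double integral over the enclosed region D:

    ∮_C P dx + Q dy = ∬_D (∂Q/∂x - ∂P/∂y) dA.

Here P = 0, Q = 28x^5, so

    ∂Q/∂x = 140x^4,    ∂P/∂y = 0,
    ∂Q/∂x - ∂P/∂y = 140x^4.

D is the region 0 ≤ x ≤ 6, 0 ≤ y ≤ 2. Evaluating the double integral:

    ∬_D (140x^4) dA = ∫_0^{6} ∫_0^{2} (140x^4) dy dx.

Inner (y from 0 to 2): 280x^4.
Outer (x from 0 to 6): 435456.

Therefore ∮_C P dx + Q dy = 435456.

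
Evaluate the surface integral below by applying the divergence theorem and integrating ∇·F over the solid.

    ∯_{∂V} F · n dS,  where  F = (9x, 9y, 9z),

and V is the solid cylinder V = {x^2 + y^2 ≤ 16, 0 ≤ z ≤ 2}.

By the divergence theorem,

    ∯_{∂V} F · n dS = ∭_V (∇ · F) dV.

Compute the divergence:
    ∇ · F = ∂F_x/∂x + ∂F_y/∂y + ∂F_z/∂z = 9 + 9 + 9 = 27.

In cylindrical coordinates, x = r cos(θ), y = r sin(θ), z = z, dV = r dr dθ dz, with 0 ≤ r ≤ 4, 0 ≤ θ ≤ 2π, 0 ≤ z ≤ 2.

The integrand, after substitution and multiplying by the volume element, becomes (27) · r, so

    ∭_V (∇·F) dV = ∫_0^{2π} ∫_0^{4} ∫_0^{2} (27) · r dz dr dθ.

Inner (z from 0 to 2): 54r.
Middle (r from 0 to 4): 432.
Outer (θ from 0 to 2π): 864π.

Therefore ∯_{∂V} F · n dS = 864π.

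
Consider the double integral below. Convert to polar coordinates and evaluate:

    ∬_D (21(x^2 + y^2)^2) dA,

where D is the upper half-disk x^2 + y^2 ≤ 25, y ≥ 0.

The region D is 0 ≤ r ≤ 5, 0 ≤ θ ≤ π in polar coordinates, where x = r cos(θ), y = r sin(θ), and dA = r dr dθ.

Under the substitution, the integrand becomes 21r^4, so

    ∬_D (21(x^2 + y^2)^2) dA = ∫_{0}^{π} ∫_{0}^{5} (21r^4) · r dr dθ.

Inner integral (in r): ∫_{0}^{5} (21r^4) · r dr = 109375/2.

Outer integral (in θ): ∫_{0}^{π} (109375/2) dθ = 109375π/2.

Therefore ∬_D (21(x^2 + y^2)^2) dA = 109375π/2.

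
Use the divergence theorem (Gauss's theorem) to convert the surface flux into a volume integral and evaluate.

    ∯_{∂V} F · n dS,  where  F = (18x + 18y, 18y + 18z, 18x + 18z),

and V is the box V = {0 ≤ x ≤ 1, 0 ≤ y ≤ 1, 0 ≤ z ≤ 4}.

By the divergence theorem,

    ∯_{∂V} F · n dS = ∭_V (∇ · F) dV.

Compute the divergence:
    ∇ · F = ∂F_x/∂x + ∂F_y/∂y + ∂F_z/∂z = 18 + 18 + 18 = 54.

V is a rectangular box, so dV = dx dy dz with 0 ≤ x ≤ 1, 0 ≤ y ≤ 1, 0 ≤ z ≤ 4.

Integrate (54) over V as an iterated integral:

    ∭_V (∇·F) dV = ∫_0^{1} ∫_0^{1} ∫_0^{4} (54) dz dy dx.

Inner (z from 0 to 4): 216.
Middle (y from 0 to 1): 216.
Outer (x from 0 to 1): 216.

Therefore ∯_{∂V} F · n dS = 216.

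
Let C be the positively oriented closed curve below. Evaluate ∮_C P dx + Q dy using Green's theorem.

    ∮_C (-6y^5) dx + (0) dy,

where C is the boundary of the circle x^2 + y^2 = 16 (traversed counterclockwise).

Green's theorem converts the closed line integral into a double integral over the enclosed region D:

    ∮_C P dx + Q dy = ∬_D (∂Q/∂x - ∂P/∂y) dA.

Here P = -6y^5, Q = 0, so

    ∂Q/∂x = 0,    ∂P/∂y = -30y^4,
    ∂Q/∂x - ∂P/∂y = 30y^4.

D is the region x^2 + y^2 ≤ 16. Evaluating the double integral:

In polar coordinates (x = r cos θ, y = r sin θ, dA = r dr dθ) the integrand becomes 30r^4sin(θ)^4, so

    ∬_D (30y^4) dA = ∫_0^{2π} ∫_0^{4} (30r^4sin(θ)^4) · r dr dθ.

Inner (r from 0 to 4): 20480sin(θ)^4.
Outer (θ from 0 to 2π): 15360π.

Therefore ∮_C P dx + Q dy = 15360π.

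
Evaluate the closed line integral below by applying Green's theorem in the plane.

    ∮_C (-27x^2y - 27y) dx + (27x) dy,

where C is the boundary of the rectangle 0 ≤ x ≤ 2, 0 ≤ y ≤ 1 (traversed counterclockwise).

Green's theorem converts the closed line integral into a double integral over the enclosed region D:

    ∮_C P dx + Q dy = ∬_D (∂Q/∂x - ∂P/∂y) dA.

Here P = -27x^2y - 27y, Q = 27x, so

    ∂Q/∂x = 27,    ∂P/∂y = -27x^2 - 27,
    ∂Q/∂x - ∂P/∂y = 27x^2 + 54.

D is the region 0 ≤ x ≤ 2, 0 ≤ y ≤ 1. Evaluating the double integral:

    ∬_D (27x^2 + 54) dA = ∫_0^{2} ∫_0^{1} (27x^2 + 54) dy dx.

Inner (y from 0 to 1): 27x^2 + 54.
Outer (x from 0 to 2): 180.

Therefore ∮_C P dx + Q dy = 180.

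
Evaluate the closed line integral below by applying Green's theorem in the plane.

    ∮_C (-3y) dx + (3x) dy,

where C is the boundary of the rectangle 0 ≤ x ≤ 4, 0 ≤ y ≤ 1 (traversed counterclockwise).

Green's theorem converts the closed line integral into a double integral over the enclosed region D:

    ∮_C P dx + Q dy = ∬_D (∂Q/∂x - ∂P/∂y) dA.

Here P = -3y, Q = 3x, so

    ∂Q/∂x = 3,    ∂P/∂y = -3,
    ∂Q/∂x - ∂P/∂y = 6.

D is the region 0 ≤ x ≤ 4, 0 ≤ y ≤ 1. Evaluating the double integral:

    ∬_D (6) dA = ∫_0^{4} ∫_0^{1} (6) dy dx.

Inner (y from 0 to 1): 6.
Outer (x from 0 to 4): 24.

Therefore ∮_C P dx + Q dy = 24.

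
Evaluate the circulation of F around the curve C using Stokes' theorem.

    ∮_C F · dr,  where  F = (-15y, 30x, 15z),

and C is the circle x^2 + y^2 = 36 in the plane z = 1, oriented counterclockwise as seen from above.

Let S be the flat disk x^2 + y^2 ≤ 36 in the plane z = 1, with upward unit normal n̂ = ẑ. By Stokes' theorem,

    ∮_C F · dr = ∬_S (∇ × F) · n̂ dS = ∬_D (curl F)_z dA,

where D is the disk x^2 + y^2 ≤ 36.

Compute the curl of F = (-15y, 30x, 15z):
    (∇ × F)_x = ∂F_z/∂y - ∂F_y/∂z = 0,
    (∇ × F)_y = ∂F_x/∂z - ∂F_z/∂x = 0,
    (∇ × F)_z = ∂F_y/∂x - ∂F_x/∂y = 45.

On z = 1, (curl F)_z = 45.

Convert to polar (x = r cos θ, y = r sin θ, dA = r dr dθ); the integrand becomes 45, so

    ∬_D (curl F)_z dA = ∫_0^{2π} ∫_0^{6} (45) · r dr dθ.

Inner (r from 0 to 6): 810.
Outer (θ from 0 to 2π): 1620π.

Therefore ∮_C F · dr = 1620π.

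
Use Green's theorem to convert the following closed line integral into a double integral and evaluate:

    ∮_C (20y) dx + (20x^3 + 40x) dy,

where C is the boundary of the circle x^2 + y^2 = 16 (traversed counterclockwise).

Green's theorem converts the closed line integral into a double integral over the enclosed region D:

    ∮_C P dx + Q dy = ∬_D (∂Q/∂x - ∂P/∂y) dA.

Here P = 20y, Q = 20x^3 + 40x, so

    ∂Q/∂x = 60x^2 + 40,    ∂P/∂y = 20,
    ∂Q/∂x - ∂P/∂y = 60x^2 + 20.

D is the region x^2 + y^2 ≤ 16. Evaluating the double integral:

In polar coordinates (x = r cos θ, y = r sin θ, dA = r dr dθ) the integrand becomes 60r^2cos(θ)^2 + 20, so

    ∬_D (60x^2 + 20) dA = ∫_0^{2π} ∫_0^{4} (60r^2cos(θ)^2 + 20) · r dr dθ.

Inner (r from 0 to 4): 3840cos(θ)^2 + 160.
Outer (θ from 0 to 2π): 4160π.

Therefore ∮_C P dx + Q dy = 4160π.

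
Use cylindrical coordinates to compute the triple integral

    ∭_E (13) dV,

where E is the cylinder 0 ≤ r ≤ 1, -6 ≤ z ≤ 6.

In cylindrical coordinates, x = r cos(θ), y = r sin(θ), z = z, and dV = r dr dθ dz.

The integrand becomes 13, so

    ∭_E (13) dV = ∫_{0}^{2π} ∫_{0}^{1} ∫_{-6}^{6} (13) · r dz dr dθ.

Inner (z): 156r.
Middle (r from 0 to 1): 78.
Outer (θ): 156π.

Therefore the triple integral equals 156π.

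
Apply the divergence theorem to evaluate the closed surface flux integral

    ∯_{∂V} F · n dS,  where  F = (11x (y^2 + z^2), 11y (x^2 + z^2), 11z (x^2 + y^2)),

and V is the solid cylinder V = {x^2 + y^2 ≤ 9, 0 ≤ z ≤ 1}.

By the divergence theorem,

    ∯_{∂V} F · n dS = ∭_V (∇ · F) dV.

Compute the divergence:
    ∇ · F = ∂F_x/∂x + ∂F_y/∂y + ∂F_z/∂z = 11y^2 + 11z^2 + 11x^2 + 11z^2 + 11x^2 + 11y^2 = 22x^2 + 22y^2 + 22z^2.

In cylindrical coordinates, x = r cos(θ), y = r sin(θ), z = z, dV = r dr dθ dz, with 0 ≤ r ≤ 3, 0 ≤ θ ≤ 2π, 0 ≤ z ≤ 1.

The integrand, after substitution and multiplying by the volume element, becomes (22r^2 + 22z^2) · r, so

    ∭_V (∇·F) dV = ∫_0^{2π} ∫_0^{3} ∫_0^{1} (22r^2 + 22z^2) · r dz dr dθ.

Inner (z from 0 to 1): 22r (r^2 + 1/3).
Middle (r from 0 to 3): 957/2.
Outer (θ from 0 to 2π): 957π.

Therefore ∯_{∂V} F · n dS = 957π.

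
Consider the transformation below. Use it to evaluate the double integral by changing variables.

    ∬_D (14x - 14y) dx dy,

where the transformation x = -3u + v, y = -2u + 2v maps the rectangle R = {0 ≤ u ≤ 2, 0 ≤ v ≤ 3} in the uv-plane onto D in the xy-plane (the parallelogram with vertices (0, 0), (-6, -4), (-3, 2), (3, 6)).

Compute the Jacobian determinant of (x, y) with respect to (u, v):

    ∂(x,y)/∂(u,v) = | -3  1 | = (-3)(2) - (1)(-2) = -4.
                   | -2  2 |

Its absolute value is |J| = 4 (the area scaling factor).

Substituting x = -3u + v, y = -2u + 2v into the integrand,

    14x - 14y → -14u - 14v,

so the integral becomes

    ∬_R (-14u - 14v) · |J| du dv = ∫_0^2 ∫_0^3 (-56u - 56v) dv du.

Inner (v): -168u - 252.
Outer (u): -840.

Therefore ∬_D (14x - 14y) dx dy = -840.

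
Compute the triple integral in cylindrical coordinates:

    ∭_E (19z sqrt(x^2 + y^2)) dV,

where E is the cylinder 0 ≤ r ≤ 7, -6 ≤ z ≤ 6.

In cylindrical coordinates, x = r cos(θ), y = r sin(θ), z = z, and dV = r dr dθ dz.

The integrand becomes 19r z, so

    ∭_E (19z sqrt(x^2 + y^2)) dV = ∫_{0}^{2π} ∫_{0}^{7} ∫_{-6}^{6} (19r z) · r dz dr dθ.

Inner (z): 0.
Middle (r from 0 to 7): 0.
Outer (θ): 0.

Therefore the triple integral equals 0.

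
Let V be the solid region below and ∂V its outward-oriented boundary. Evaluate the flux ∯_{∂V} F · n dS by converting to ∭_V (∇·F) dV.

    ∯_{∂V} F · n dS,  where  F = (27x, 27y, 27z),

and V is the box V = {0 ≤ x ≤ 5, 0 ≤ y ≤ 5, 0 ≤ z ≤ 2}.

By the divergence theorem,

    ∯_{∂V} F · n dS = ∭_V (∇ · F) dV.

Compute the divergence:
    ∇ · F = ∂F_x/∂x + ∂F_y/∂y + ∂F_z/∂z = 27 + 27 + 27 = 81.

V is a rectangular box, so dV = dx dy dz with 0 ≤ x ≤ 5, 0 ≤ y ≤ 5, 0 ≤ z ≤ 2.

Integrate (81) over V as an iterated integral:

    ∭_V (∇·F) dV = ∫_0^{5} ∫_0^{5} ∫_0^{2} (81) dz dy dx.

Inner (z from 0 to 2): 162.
Middle (y from 0 to 5): 810.
Outer (x from 0 to 5): 4050.

Therefore ∯_{∂V} F · n dS = 4050.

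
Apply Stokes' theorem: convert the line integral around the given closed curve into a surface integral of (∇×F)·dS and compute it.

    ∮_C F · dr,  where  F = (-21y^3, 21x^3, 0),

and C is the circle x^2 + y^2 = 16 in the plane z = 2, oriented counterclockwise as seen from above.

Let S be the flat disk x^2 + y^2 ≤ 16 in the plane z = 2, with upward unit normal n̂ = ẑ. By Stokes' theorem,

    ∮_C F · dr = ∬_S (∇ × F) · n̂ dS = ∬_D (curl F)_z dA,

where D is the disk x^2 + y^2 ≤ 16.

Compute the curl of F = (-21y^3, 21x^3, 0):
    (∇ × F)_x = ∂F_z/∂y - ∂F_y/∂z = 0,
    (∇ × F)_y = ∂F_x/∂z - ∂F_z/∂x = 0,
    (∇ × F)_z = ∂F_y/∂x - ∂F_x/∂y = 63x^2 + 63y^2.

On z = 2, (curl F)_z = 63x^2 + 63y^2.

Convert to polar (x = r cos θ, y = r sin θ, dA = r dr dθ); the integrand becomes 63r^2, so

    ∬_D (curl F)_z dA = ∫_0^{2π} ∫_0^{4} (63r^2) · r dr dθ.

Inner (r from 0 to 4): 4032.
Outer (θ from 0 to 2π): 8064π.

Therefore ∮_C F · dr = 8064π.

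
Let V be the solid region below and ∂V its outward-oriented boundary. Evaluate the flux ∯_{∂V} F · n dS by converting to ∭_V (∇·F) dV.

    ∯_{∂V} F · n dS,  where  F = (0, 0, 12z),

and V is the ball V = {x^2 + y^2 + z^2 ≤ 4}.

By the divergence theorem,

    ∯_{∂V} F · n dS = ∭_V (∇ · F) dV.

Compute the divergence:
    ∇ · F = ∂F_x/∂x + ∂F_y/∂y + ∂F_z/∂z = 0 + 0 + 12 = 12.

In spherical coordinates, x = ρ sin(φ) cos(θ), y = ρ sin(φ) sin(θ), z = ρ cos(φ), dV = ρ^2 sin(φ) dρ dφ dθ, with 0 ≤ ρ ≤ 2, 0 ≤ φ ≤ π, 0 ≤ θ ≤ 2π.

The integrand, after substitution and multiplying by the volume element, becomes (12) · ρ^2 sin(φ), so

    ∭_V (∇·F) dV = ∫_0^{2π} ∫_0^{π} ∫_0^{2} (12) · ρ^2 sin(φ) dρ dφ dθ.

Inner (ρ from 0 to 2): 32sin(φ).
Middle (φ from 0 to π): 64.
Outer (θ from 0 to 2π): 128π.

Therefore ∯_{∂V} F · n dS = 128π.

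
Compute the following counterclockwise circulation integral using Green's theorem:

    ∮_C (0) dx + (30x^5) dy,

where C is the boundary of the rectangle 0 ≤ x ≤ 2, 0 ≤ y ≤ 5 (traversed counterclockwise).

Green's theorem converts the closed line integral into a double integral over the enclosed region D:

    ∮_C P dx + Q dy = ∬_D (∂Q/∂x - ∂P/∂y) dA.

Here P = 0, Q = 30x^5, so

    ∂Q/∂x = 150x^4,    ∂P/∂y = 0,
    ∂Q/∂x - ∂P/∂y = 150x^4.

D is the region 0 ≤ x ≤ 2, 0 ≤ y ≤ 5. Evaluating the double integral:

    ∬_D (150x^4) dA = ∫_0^{2} ∫_0^{5} (150x^4) dy dx.

Inner (y from 0 to 5): 750x^4.
Outer (x from 0 to 2): 4800.

Therefore ∮_C P dx + Q dy = 4800.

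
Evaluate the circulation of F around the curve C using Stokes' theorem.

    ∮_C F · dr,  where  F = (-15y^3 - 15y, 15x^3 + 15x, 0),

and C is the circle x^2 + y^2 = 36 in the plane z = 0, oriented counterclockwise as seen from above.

Let S be the flat disk x^2 + y^2 ≤ 36 in the plane z = 0, with upward unit normal n̂ = ẑ. By Stokes' theorem,

    ∮_C F · dr = ∬_S (∇ × F) · n̂ dS = ∬_D (curl F)_z dA,

where D is the disk x^2 + y^2 ≤ 36.

Compute the curl of F = (-15y^3 - 15y, 15x^3 + 15x, 0):
    (∇ × F)_x = ∂F_z/∂y - ∂F_y/∂z = 0,
    (∇ × F)_y = ∂F_x/∂z - ∂F_z/∂x = 0,
    (∇ × F)_z = ∂F_y/∂x - ∂F_x/∂y = 45x^2 + 45y^2 + 30.

On z = 0, (curl F)_z = 45x^2 + 45y^2 + 30.

Convert to polar (x = r cos θ, y = r sin θ, dA = r dr dθ); the integrand becomes 45r^2 + 30, so

    ∬_D (curl F)_z dA = ∫_0^{2π} ∫_0^{6} (45r^2 + 30) · r dr dθ.

Inner (r from 0 to 6): 15120.
Outer (θ from 0 to 2π): 30240π.

Therefore ∮_C F · dr = 30240π.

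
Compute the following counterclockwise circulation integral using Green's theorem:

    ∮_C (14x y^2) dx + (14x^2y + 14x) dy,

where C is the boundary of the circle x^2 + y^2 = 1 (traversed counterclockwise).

Green's theorem converts the closed line integral into a double integral over the enclosed region D:

    ∮_C P dx + Q dy = ∬_D (∂Q/∂x - ∂P/∂y) dA.

Here P = 14x y^2, Q = 14x^2y + 14x, so

    ∂Q/∂x = 28x y + 14,    ∂P/∂y = 28x y,
    ∂Q/∂x - ∂P/∂y = 14.

D is the region x^2 + y^2 ≤ 1. Evaluating the double integral:

In polar coordinates (x = r cos θ, y = r sin θ, dA = r dr dθ) the integrand becomes 14, so

    ∬_D (14) dA = ∫_0^{2π} ∫_0^{1} (14) · r dr dθ.

Inner (r from 0 to 1): 7.
Outer (θ from 0 to 2π): 14π.

Therefore ∮_C P dx + Q dy = 14π.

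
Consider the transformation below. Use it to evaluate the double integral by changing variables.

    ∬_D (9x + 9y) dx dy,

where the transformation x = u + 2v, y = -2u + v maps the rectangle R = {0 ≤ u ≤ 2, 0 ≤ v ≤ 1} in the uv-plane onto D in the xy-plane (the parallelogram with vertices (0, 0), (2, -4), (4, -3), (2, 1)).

Compute the Jacobian determinant of (x, y) with respect to (u, v):

    ∂(x,y)/∂(u,v) = | 1  2 | = (1)(1) - (2)(-2) = 5.
                   | -2  1 |

Its absolute value is |J| = 5 (the area scaling factor).

Substituting x = u + 2v, y = -2u + v into the integrand,

    9x + 9y → -9u + 27v,

so the integral becomes

    ∬_R (-9u + 27v) · |J| du dv = ∫_0^2 ∫_0^1 (-45u + 135v) dv du.

Inner (v): 135/2 - 45u.
Outer (u): 45.

Therefore ∬_D (9x + 9y) dx dy = 45.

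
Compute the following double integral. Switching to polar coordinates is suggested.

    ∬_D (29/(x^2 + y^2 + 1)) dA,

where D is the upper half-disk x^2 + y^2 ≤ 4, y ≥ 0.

The region D is 0 ≤ r ≤ 2, 0 ≤ θ ≤ π in polar coordinates, where x = r cos(θ), y = r sin(θ), and dA = r dr dθ.

Under the substitution, the integrand becomes 29/(r^2 + 1), so

    ∬_D (29/(x^2 + y^2 + 1)) dA = ∫_{0}^{π} ∫_{0}^{2} (29/(r^2 + 1)) · r dr dθ.

Inner integral (in r): ∫_{0}^{2} (29/(r^2 + 1)) · r dr = 29log(5)/2.

Outer integral (in θ): ∫_{0}^{π} (29log(5)/2) dθ = 29π log(5)/2.

Therefore ∬_D (29/(x^2 + y^2 + 1)) dA = 29π log(5)/2.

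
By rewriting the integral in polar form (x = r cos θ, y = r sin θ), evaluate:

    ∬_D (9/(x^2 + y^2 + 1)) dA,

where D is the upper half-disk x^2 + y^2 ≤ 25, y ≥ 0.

The region D is 0 ≤ r ≤ 5, 0 ≤ θ ≤ π in polar coordinates, where x = r cos(θ), y = r sin(θ), and dA = r dr dθ.

Under the substitution, the integrand becomes 9/(r^2 + 1), so

    ∬_D (9/(x^2 + y^2 + 1)) dA = ∫_{0}^{π} ∫_{0}^{5} (9/(r^2 + 1)) · r dr dθ.

Inner integral (in r): ∫_{0}^{5} (9/(r^2 + 1)) · r dr = 9log(26)/2.

Outer integral (in θ): ∫_{0}^{π} (9log(26)/2) dθ = 9π log(26)/2.

Therefore ∬_D (9/(x^2 + y^2 + 1)) dA = 9π log(26)/2.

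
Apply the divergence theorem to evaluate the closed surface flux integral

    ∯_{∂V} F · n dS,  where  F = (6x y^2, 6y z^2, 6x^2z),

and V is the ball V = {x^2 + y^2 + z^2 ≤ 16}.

By the divergence theorem,

    ∯_{∂V} F · n dS = ∭_V (∇ · F) dV.

Compute the divergence:
    ∇ · F = ∂F_x/∂x + ∂F_y/∂y + ∂F_z/∂z = 6y^2 + 6z^2 + 6x^2 = 6x^2 + 6y^2 + 6z^2.

In spherical coordinates, x = ρ sin(φ) cos(θ), y = ρ sin(φ) sin(θ), z = ρ cos(φ), dV = ρ^2 sin(φ) dρ dφ dθ, with 0 ≤ ρ ≤ 4, 0 ≤ φ ≤ π, 0 ≤ θ ≤ 2π.

The integrand, after substitution and multiplying by the volume element, becomes (6ρ^2) · ρ^2 sin(φ), so

    ∭_V (∇·F) dV = ∫_0^{2π} ∫_0^{π} ∫_0^{4} (6ρ^2) · ρ^2 sin(φ) dρ dφ dθ.

Inner (ρ from 0 to 4): 6144sin(φ)/5.
Middle (φ from 0 to π): 12288/5.
Outer (θ from 0 to 2π): 24576π/5.

Therefore ∯_{∂V} F · n dS = 24576π/5.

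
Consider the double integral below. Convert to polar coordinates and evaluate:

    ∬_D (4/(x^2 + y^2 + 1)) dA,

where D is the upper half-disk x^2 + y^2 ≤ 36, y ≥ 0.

The region D is 0 ≤ r ≤ 6, 0 ≤ θ ≤ π in polar coordinates, where x = r cos(θ), y = r sin(θ), and dA = r dr dθ.

Under the substitution, the integrand becomes 4/(r^2 + 1), so

    ∬_D (4/(x^2 + y^2 + 1)) dA = ∫_{0}^{π} ∫_{0}^{6} (4/(r^2 + 1)) · r dr dθ.

Inner integral (in r): ∫_{0}^{6} (4/(r^2 + 1)) · r dr = log(1369).

Outer integral (in θ): ∫_{0}^{π} (log(1369)) dθ = log(1369^π).

Therefore ∬_D (4/(x^2 + y^2 + 1)) dA = log(1369^π).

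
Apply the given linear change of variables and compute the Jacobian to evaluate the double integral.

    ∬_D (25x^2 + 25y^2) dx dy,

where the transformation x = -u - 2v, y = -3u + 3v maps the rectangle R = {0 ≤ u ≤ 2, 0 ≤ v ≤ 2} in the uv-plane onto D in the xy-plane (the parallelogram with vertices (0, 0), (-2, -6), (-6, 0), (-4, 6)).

Compute the Jacobian determinant of (x, y) with respect to (u, v):

    ∂(x,y)/∂(u,v) = | -1  -2 | = (-1)(3) - (-2)(-3) = -9.
                   | -3  3 |

Its absolute value is |J| = 9 (the area scaling factor).

Substituting x = -u - 2v, y = -3u + 3v into the integrand,

    25x^2 + 25y^2 → 250u^2 - 350u v + 325v^2,

so the integral becomes

    ∬_R (250u^2 - 350u v + 325v^2) · |J| du dv = ∫_0^2 ∫_0^2 (2250u^2 - 3150u v + 2925v^2) dv du.

Inner (v): 4500u^2 - 6300u + 7800.
Outer (u): 15000.

Therefore ∬_D (25x^2 + 25y^2) dx dy = 15000.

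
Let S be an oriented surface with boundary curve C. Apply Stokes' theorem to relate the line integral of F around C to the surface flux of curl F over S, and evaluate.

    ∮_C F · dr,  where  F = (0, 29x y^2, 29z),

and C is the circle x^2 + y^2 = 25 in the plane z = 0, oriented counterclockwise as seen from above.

Let S be the flat disk x^2 + y^2 ≤ 25 in the plane z = 0, with upward unit normal n̂ = ẑ. By Stokes' theorem,

    ∮_C F · dr = ∬_S (∇ × F) · n̂ dS = ∬_D (curl F)_z dA,

where D is the disk x^2 + y^2 ≤ 25.

Compute the curl of F = (0, 29x y^2, 29z):
    (∇ × F)_x = ∂F_z/∂y - ∂F_y/∂z = 0,
    (∇ × F)_y = ∂F_x/∂z - ∂F_z/∂x = 0,
    (∇ × F)_z = ∂F_y/∂x - ∂F_x/∂y = 29y^2.

On z = 0, (curl F)_z = 29y^2.

Convert to polar (x = r cos θ, y = r sin θ, dA = r dr dθ); the integrand becomes 29r^2sin(θ)^2, so

    ∬_D (curl F)_z dA = ∫_0^{2π} ∫_0^{5} (29r^2sin(θ)^2) · r dr dθ.

Inner (r from 0 to 5): 18125sin(θ)^2/4.
Outer (θ from 0 to 2π): 18125π/4.

Therefore ∮_C F · dr = 18125π/4.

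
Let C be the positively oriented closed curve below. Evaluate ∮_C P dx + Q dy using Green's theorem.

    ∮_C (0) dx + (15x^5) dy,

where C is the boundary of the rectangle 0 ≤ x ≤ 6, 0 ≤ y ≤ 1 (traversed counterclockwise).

Green's theorem converts the closed line integral into a double integral over the enclosed region D:

    ∮_C P dx + Q dy = ∬_D (∂Q/∂x - ∂P/∂y) dA.

Here P = 0, Q = 15x^5, so

    ∂Q/∂x = 75x^4,    ∂P/∂y = 0,
    ∂Q/∂x - ∂P/∂y = 75x^4.

D is the region 0 ≤ x ≤ 6, 0 ≤ y ≤ 1. Evaluating the double integral:

    ∬_D (75x^4) dA = ∫_0^{6} ∫_0^{1} (75x^4) dy dx.

Inner (y from 0 to 1): 75x^4.
Outer (x from 0 to 6): 116640.

Therefore ∮_C P dx + Q dy = 116640.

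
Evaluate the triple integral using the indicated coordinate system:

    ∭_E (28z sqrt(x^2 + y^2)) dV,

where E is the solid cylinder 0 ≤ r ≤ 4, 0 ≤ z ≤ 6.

In cylindrical coordinates, x = r cos(θ), y = r sin(θ), z = z, and dV = r dr dθ dz.

The integrand becomes 28r z, so

    ∭_E (28z sqrt(x^2 + y^2)) dV = ∫_{0}^{2π} ∫_{0}^{4} ∫_{0}^{6} (28r z) · r dz dr dθ.

Inner (z): 504r^2.
Middle (r from 0 to 4): 10752.
Outer (θ): 21504π.

Therefore the triple integral equals 21504π.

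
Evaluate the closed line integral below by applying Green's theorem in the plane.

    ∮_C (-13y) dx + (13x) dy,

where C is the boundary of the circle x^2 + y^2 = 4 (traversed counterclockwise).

Green's theorem converts the closed line integral into a double integral over the enclosed region D:

    ∮_C P dx + Q dy = ∬_D (∂Q/∂x - ∂P/∂y) dA.

Here P = -13y, Q = 13x, so

    ∂Q/∂x = 13,    ∂P/∂y = -13,
    ∂Q/∂x - ∂P/∂y = 26.

D is the region x^2 + y^2 ≤ 4. Evaluating the double integral:

In polar coordinates (x = r cos θ, y = r sin θ, dA = r dr dθ) the integrand becomes 26, so

    ∬_D (26) dA = ∫_0^{2π} ∫_0^{2} (26) · r dr dθ.

Inner (r from 0 to 2): 52.
Outer (θ from 0 to 2π): 104π.

Therefore ∮_C P dx + Q dy = 104π.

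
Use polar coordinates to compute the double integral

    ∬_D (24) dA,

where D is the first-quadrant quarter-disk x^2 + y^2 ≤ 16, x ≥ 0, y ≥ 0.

The region D is 0 ≤ r ≤ 4, 0 ≤ θ ≤ π/2 in polar coordinates, where x = r cos(θ), y = r sin(θ), and dA = r dr dθ.

Under the substitution, the integrand becomes 24, so

    ∬_D (24) dA = ∫_{0}^{π/2} ∫_{0}^{4} (24) · r dr dθ.

Inner integral (in r): ∫_{0}^{4} (24) · r dr = 192.

Outer integral (in θ): ∫_{0}^{π/2} (192) dθ = 96π.

Therefore ∬_D (24) dA = 96π.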